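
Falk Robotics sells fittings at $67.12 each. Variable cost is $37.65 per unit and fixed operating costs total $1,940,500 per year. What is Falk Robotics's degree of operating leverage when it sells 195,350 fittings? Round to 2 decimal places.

At 195,350 units, contribution = 195,350 × $29.47 = $5,756,964.50.
EBIT = $5,756,964.50 − $1,940,500 = $3,816,464.50.
Degree of operating leverage = $5,756,964.50 / $3,816,464.50 = 1.5085.

1.51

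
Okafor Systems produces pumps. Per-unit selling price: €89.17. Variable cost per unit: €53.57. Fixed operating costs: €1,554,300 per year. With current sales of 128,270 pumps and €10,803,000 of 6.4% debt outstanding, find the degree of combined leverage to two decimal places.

At 128,270 units, contribution = 128,270 × €35.60 = €4,566,412.00.
EBIT = €4,566,412.00 − €1,554,300 = €3,012,112.00. Interest = €691,392.00.
DOL = €4,566,412.00 ÷ €3,012,112.00 = 1.5160; DFL = €3,012,112.00 ÷ €2,320,720.00 = 1.2979.
DCL = DOL × DFL = 1.5160 × 1.2979 = 1.9676.

1.97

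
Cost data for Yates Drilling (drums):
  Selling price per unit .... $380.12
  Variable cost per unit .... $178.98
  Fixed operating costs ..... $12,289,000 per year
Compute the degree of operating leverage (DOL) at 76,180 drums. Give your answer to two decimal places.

5.05

At 76,180 units, contribution = 76,180 × $201.14 = $15,322,845.20.
Operating income = contribution − fixed costs = $15,322,845.20 − $12,289,000 = $3,033,845.20.
DOL = contribution ÷ EBIT = $15,322,845.20 ÷ $3,033,845.20 = 5.0506.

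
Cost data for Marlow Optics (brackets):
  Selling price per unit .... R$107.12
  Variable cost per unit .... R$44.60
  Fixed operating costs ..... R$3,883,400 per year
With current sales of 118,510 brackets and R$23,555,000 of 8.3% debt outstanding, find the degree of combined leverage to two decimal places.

4.72

At 118,510 units, contribution = 118,510 × R$62.52 = R$7,409,245.20.
EBIT = R$7,409,245.20 − R$3,883,400 = R$3,525,845.20. Interest = R$1,955,065.00, so EBIT − I = R$1,570,780.20.
Degree of total leverage = total CM / (EBIT − interest) = R$7,409,245.20 / R$1,570,780.20 = 4.7169.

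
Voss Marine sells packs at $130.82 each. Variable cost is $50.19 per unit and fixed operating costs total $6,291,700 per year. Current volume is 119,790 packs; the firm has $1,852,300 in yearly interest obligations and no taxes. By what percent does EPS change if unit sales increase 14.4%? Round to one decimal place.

+91.8%

Contribution at this volume is 119,790 × $80.63 = $9,658,667.70.
Operating income = contribution − fixed costs = $9,658,667.70 − $6,291,700 = $3,366,967.70.
After interest of $1,852,300.00, pre-tax earnings = $1,514,667.70.
Degree of combined leverage = contribution ÷ (EBIT − I) = $9,658,667.70 ÷ $1,514,667.70 = 6.3768.
%ΔEPS = DCL × %ΔSales = 6.3768 × +14.4% = +91.8%.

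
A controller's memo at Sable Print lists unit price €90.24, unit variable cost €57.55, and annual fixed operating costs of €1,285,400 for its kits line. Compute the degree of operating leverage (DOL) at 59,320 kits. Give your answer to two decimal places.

At 59,320 units, contribution = 59,320 × €32.69 = €1,939,170.80.
Operating income = contribution − fixed costs = €1,939,170.80 − €1,285,400 = €653,770.80.
Degree of operating leverage = €1,939,170.80 / €653,770.80 = 2.9661.

2.97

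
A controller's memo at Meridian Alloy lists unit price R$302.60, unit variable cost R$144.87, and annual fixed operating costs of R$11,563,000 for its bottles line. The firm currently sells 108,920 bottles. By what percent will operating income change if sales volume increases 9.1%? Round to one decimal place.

+27.8%

Contribution at this volume is 108,920 × R$157.73 = R$17,179,951.60.
Operating income = contribution − fixed costs = R$17,179,951.60 − R$11,563,000 = R$5,616,951.60.
Degree of operating leverage = R$17,179,951.60 / R$5,616,951.60 = 3.0586.
So EBIT moves 3.0586 × (+9.1%) = +27.8%.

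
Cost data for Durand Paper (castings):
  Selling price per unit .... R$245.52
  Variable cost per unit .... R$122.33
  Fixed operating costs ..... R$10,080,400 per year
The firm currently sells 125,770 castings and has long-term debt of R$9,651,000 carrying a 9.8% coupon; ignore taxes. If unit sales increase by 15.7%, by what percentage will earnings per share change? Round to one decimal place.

+54.4%

Total contribution margin = 125,770 × R$123.19 = R$15,493,606.30.
EBIT = R$15,493,606.30 − R$10,080,400 = R$5,413,206.30.
Interest = R$945,798.00, so EBIT − I = R$4,467,408.30.
DCL = total CM / (EBIT − I) = R$15,493,606.30 / R$4,467,408.30 = 3.4681.
EPS therefore changes by 3.4681 × (+15.7%) = +54.4%.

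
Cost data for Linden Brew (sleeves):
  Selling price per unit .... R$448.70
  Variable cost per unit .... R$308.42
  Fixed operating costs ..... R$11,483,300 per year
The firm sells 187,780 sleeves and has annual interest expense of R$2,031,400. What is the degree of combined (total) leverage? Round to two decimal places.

2.05

Contribution at this volume is 187,780 × R$140.28 = R$26,341,778.40.
EBIT = R$26,341,778.40 − R$11,483,300 = R$14,858,478.40. Interest = R$2,031,400.00.
DOL = R$26,341,778.40 ÷ R$14,858,478.40 = 1.7728; DFL = R$14,858,478.40 ÷ R$12,827,078.40 = 1.1584.
Combined leverage = 1.7728 × 1.1584 = 2.0536.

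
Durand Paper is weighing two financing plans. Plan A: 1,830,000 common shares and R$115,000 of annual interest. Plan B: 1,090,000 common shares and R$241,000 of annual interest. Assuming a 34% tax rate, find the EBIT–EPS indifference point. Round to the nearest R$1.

R$426,595

At indifference, (EBIT − 115,000)(1 − t)/1,830,000 = (EBIT − 241,000)(1 − t)/1,090,000.
The (1 − t) factor cancels: (EBIT − 115,000) × 1,090,000 = (EBIT − 241,000) × 1,830,000.
EBIT × (1,830,000 − 1,090,000) = 241,000 × 1,830,000 − 115,000 × 1,090,000 = 315,680,000,000, so EBIT = 315,680,000,000 ÷ 740,000 = 426,594.59.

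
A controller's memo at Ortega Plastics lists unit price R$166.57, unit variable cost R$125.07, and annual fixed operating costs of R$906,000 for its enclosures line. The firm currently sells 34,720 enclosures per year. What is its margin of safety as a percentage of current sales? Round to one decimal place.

Unit CM = price − variable cost = R$166.57 − R$125.07 = R$41.50. Break-even units = R$906,000 ÷ R$41.50 = 21,831.33; break-even revenue = 21,831.33 × R$166.57 = R$3,636,443.86.
Current sales = 34,720 × R$166.57 = R$5,783,310.40.
Margin of safety = (R$5,783,310.40 − R$3,636,443.86) ÷ R$5,783,310.40 = 37.1%.

37.1%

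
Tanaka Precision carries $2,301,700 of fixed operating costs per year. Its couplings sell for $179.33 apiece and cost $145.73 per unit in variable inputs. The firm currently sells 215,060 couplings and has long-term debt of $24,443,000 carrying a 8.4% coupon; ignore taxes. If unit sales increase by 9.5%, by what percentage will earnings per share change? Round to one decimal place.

At 215,060 units, contribution = 215,060 × $33.60 = $7,226,016.00.
EBIT = $7,226,016.00 − $2,301,700 = $4,924,316.00.
After interest of $2,053,212.00, pre-tax earnings = $2,871,104.00.
Degree of combined leverage = contribution ÷ (EBIT − I) = $7,226,016.00 ÷ $2,871,104.00 = 2.5168.
EPS therefore changes by 2.5168 × (+9.5%) = +23.9%.

+23.9%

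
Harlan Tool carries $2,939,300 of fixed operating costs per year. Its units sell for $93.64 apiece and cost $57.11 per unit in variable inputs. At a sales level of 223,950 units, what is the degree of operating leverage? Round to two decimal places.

Contribution at this volume is 223,950 × $36.53 = $8,180,893.50.
EBIT = $8,180,893.50 − $2,939,300 = $5,241,593.50.
Degree of operating leverage = $8,180,893.50 / $5,241,593.50 = 1.5608.

1.56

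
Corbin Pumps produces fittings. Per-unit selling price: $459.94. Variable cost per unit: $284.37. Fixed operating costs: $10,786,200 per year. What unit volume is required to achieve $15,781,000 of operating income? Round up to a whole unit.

151,320 fittings

Contribution margin per unit = $459.94 − $284.37 = $175.57.
Need Q such that Q × $175.57 − $10,786,200 = $15,781,000, i.e. Q = $26,567,200 / $175.57 = 151,319.70 → 151,320.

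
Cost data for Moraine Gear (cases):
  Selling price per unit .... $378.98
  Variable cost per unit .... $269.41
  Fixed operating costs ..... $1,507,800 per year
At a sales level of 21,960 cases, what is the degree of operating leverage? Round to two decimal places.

2.68

Total contribution margin = 21,960 × $109.57 = $2,406,157.20.
Operating income = contribution − fixed costs = $2,406,157.20 − $1,507,800 = $898,357.20.
DOL = contribution ÷ EBIT = $2,406,157.20 ÷ $898,357.20 = 2.6784.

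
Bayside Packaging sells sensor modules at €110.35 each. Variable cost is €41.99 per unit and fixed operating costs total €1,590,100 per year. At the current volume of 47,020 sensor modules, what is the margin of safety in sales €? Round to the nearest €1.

Unit CM = price − variable cost = €110.35 − €41.99 = €68.36. Break-even units = €1,590,100 ÷ €68.36 = 23,260.68; break-even revenue = 23,260.68 × €110.35 = €2,566,815.90.
Current sales = 47,020 × €110.35 = €5,188,657.00.
Margin of safety = €5,188,657.00 − €2,566,815.90 = €2,621,841.

€2,621,841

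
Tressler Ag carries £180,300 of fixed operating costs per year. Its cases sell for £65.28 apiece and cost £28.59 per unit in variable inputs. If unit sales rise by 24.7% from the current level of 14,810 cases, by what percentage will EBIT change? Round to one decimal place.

Total contribution margin = 14,810 × £36.69 = £543,378.90.
EBIT = £543,378.90 − £180,300 = £363,078.90.
Degree of operating leverage = £543,378.90 / £363,078.90 = 1.4966.
So EBIT moves 1.4966 × (+24.7%) = +37.0%.

+37.0%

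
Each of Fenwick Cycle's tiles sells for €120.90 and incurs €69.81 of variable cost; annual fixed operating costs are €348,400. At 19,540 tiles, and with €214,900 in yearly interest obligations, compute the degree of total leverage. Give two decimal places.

2.29

Total contribution margin = 19,540 × €51.09 = €998,298.60.
EBIT = €998,298.60 − €348,400 = €649,898.60. Interest = €214,900.00, so EBIT − I = €434,998.60.
Degree of total leverage = total CM / (EBIT − interest) = €998,298.60 / €434,998.60 = 2.2949.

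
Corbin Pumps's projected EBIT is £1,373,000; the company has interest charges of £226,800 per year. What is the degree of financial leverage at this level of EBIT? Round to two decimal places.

Annual interest charges come to £226,800.00.
Degree of financial leverage = EBIT / (EBIT − interest) = £1,373,000 / £1,146,200.00 = 1.1979.

1.20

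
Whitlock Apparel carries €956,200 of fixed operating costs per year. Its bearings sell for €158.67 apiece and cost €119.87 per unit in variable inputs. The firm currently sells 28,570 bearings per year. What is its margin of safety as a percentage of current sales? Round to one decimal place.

13.7%

Contribution margin per unit = €158.67 − €119.87 = €38.80. Break-even units = €956,200 ÷ €38.80 = 24,644.33; break-even revenue = 24,644.33 × €158.67 = €3,910,315.82.
Actual sales revenue = 28,570 × €158.67 = €4,533,201.90.
Margin of safety = (€4,533,201.90 − €3,910,315.82) ÷ €4,533,201.90 = 13.7%.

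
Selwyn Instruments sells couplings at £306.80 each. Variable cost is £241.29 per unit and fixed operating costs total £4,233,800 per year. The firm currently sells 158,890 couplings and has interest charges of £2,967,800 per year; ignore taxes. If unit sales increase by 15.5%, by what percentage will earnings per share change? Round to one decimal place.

Total contribution margin = 158,890 × £65.51 = £10,408,883.90.
Operating income = contribution − fixed costs = £10,408,883.90 − £4,233,800 = £6,175,083.90.
Interest = £2,967,800.00, so EBIT − I = £3,207,283.90.
DCL = total CM / (EBIT − I) = £10,408,883.90 / £3,207,283.90 = 3.2454.
%ΔEPS = DCL × %ΔSales = 3.2454 × +15.5% = +50.3%.

+50.3%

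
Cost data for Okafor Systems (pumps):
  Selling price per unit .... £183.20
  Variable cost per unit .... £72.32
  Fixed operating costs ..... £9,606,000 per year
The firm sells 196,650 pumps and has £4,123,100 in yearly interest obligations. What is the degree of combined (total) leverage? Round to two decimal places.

2.70

Total contribution margin = 196,650 × £110.88 = £21,804,552.00.
Subtracting fixed costs: EBIT = £21,804,552.00 − £9,606,000 = £12,198,552.00. Interest = £4,123,100.00.
DOL = £21,804,552.00 ÷ £12,198,552.00 = 1.7875; DFL = £12,198,552.00 ÷ £8,075,452.00 = 1.5106.
Combined leverage = 1.7875 × 1.5106 = 2.7002.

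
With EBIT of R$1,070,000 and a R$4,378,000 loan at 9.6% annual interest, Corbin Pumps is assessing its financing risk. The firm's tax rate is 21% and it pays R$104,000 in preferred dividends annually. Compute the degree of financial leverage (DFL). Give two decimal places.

Annual interest charges come to R$420,288.00.
Preferred dividends grossed up pre-tax: R$104,000 / (1 − 0.21) = R$131,645.57.
DFL = EBIT ÷ [EBIT − I − D_p/(1−t)] = R$1,070,000 ÷ [R$1,070,000 − R$420,288.00 − R$131,645.57] = R$1,070,000 ÷ R$518,066.43 = 2.0654.

2.07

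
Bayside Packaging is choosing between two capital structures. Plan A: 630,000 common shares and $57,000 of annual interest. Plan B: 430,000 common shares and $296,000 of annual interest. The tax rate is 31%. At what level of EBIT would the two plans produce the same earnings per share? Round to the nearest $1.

At indifference, (EBIT − 57,000)(1 − t)/630,000 = (EBIT − 296,000)(1 − t)/430,000.
Cancelling (1 − t) and cross-multiplying: 430,000·(EBIT − 57,000) = 630,000·(EBIT − 296,000).
EBIT × (630,000 − 430,000) = 296,000 × 630,000 − 57,000 × 430,000 = 161,970,000,000, so EBIT = 161,970,000,000 ÷ 200,000 = 809,850.00.

$809,850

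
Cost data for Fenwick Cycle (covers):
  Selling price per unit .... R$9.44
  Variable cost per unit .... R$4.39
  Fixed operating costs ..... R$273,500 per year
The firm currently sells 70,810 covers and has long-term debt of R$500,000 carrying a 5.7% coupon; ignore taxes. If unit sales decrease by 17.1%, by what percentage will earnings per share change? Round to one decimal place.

-110.0%

Contribution at this volume is 70,810 × R$5.05 = R$357,590.50.
Subtracting fixed costs: EBIT = R$357,590.50 − R$273,500 = R$84,090.50.
After interest of R$28,500.00, pre-tax earnings = R$55,590.50.
Degree of combined leverage = contribution ÷ (EBIT − I) = R$357,590.50 ÷ R$55,590.50 = 6.4326.
%ΔEPS = DCL × %ΔSales = 6.4326 × -17.1% = -110.0%.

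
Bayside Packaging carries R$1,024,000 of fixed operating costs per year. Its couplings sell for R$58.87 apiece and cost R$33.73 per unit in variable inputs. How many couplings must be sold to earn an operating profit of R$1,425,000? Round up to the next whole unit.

Unit CM = price − variable cost = R$58.87 − R$33.73 = R$25.14.
Need Q such that Q × R$25.14 − R$1,024,000 = R$1,425,000, i.e. Q = R$2,449,000 / R$25.14 = 97,414.48 → 97,415.

97,415 couplings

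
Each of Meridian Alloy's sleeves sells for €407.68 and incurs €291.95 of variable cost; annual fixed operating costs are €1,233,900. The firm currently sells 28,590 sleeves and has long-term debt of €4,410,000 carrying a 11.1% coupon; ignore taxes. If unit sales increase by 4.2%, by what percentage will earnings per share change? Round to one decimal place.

+8.8%

At 28,590 units, contribution = 28,590 × €115.73 = €3,308,720.70.
Operating income = contribution − fixed costs = €3,308,720.70 − €1,233,900 = €2,074,820.70.
Interest = €489,510.00, so EBIT − I = €1,585,310.70.
Degree of combined leverage = contribution ÷ (EBIT − I) = €3,308,720.70 ÷ €1,585,310.70 = 2.0871.
EPS therefore changes by 2.0871 × (+4.2%) = +8.8%.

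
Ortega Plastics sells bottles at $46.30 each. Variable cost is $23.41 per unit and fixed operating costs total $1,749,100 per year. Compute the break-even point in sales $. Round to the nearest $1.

Contribution margin per unit = $46.30 − $23.41 = $22.89, a CM ratio of $22.89 ÷ $46.30 = 0.4944.
Break-even sales = FC ÷ CM ratio = $1,749,100 × $46.30 / $22.89 = $3,537,935.

$3,537,935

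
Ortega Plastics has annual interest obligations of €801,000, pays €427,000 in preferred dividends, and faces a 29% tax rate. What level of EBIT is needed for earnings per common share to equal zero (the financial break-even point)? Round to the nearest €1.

€1,402,408

Preferred dividends are paid after tax, so their pre-tax equivalent is €427,000 ÷ (1 − 0.29) = €601,408.45.
EPS = 0 when EBIT covers interest plus the pre-tax preferred burden: €801,000 + €601,408.45 = €1,402,408.45.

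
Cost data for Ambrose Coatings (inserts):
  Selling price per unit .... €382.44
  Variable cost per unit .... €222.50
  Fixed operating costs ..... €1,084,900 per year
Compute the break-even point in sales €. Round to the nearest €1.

Contribution margin per unit = €382.44 − €222.50 = €159.94, a CM ratio of €159.94 ÷ €382.44 = 0.4182.
Break-even sales = FC ÷ CM ratio = €1,084,900 × €382.44 / €159.94 = €2,594,155.

€2,594,155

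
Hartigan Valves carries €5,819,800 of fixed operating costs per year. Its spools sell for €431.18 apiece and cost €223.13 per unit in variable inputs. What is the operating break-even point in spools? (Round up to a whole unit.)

27,974 spools

Each unit contributes €431.18 − €223.13 = €208.05.
Break-even Q = €5,819,800 / €208.05 = 27,973.08 → 27,974 spools.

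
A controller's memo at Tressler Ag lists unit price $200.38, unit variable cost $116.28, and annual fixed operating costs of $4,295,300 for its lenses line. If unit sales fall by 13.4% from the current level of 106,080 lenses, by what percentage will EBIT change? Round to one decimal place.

Contribution at this volume is 106,080 × $84.10 = $8,921,328.00.
Subtracting fixed costs: EBIT = $8,921,328.00 − $4,295,300 = $4,626,028.00.
So DOL = total CM / EBIT = $8,921,328.00 / $4,626,028.00 = 1.9285.
So EBIT moves 1.9285 × (-13.4%) = -25.8%.

-25.8%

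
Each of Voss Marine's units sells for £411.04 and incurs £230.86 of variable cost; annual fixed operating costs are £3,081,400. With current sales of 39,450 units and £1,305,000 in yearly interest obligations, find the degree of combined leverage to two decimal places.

2.61

Contribution at this volume is 39,450 × £180.18 = £7,108,101.00.
Subtracting fixed costs: EBIT = £7,108,101.00 − £3,081,400 = £4,026,701.00. Interest = £1,305,000.00.
DOL = £7,108,101.00 ÷ £4,026,701.00 = 1.7652; DFL = £4,026,701.00 ÷ £2,721,701.00 = 1.4795.
Combined leverage = 1.7652 × 1.4795 = 2.6116.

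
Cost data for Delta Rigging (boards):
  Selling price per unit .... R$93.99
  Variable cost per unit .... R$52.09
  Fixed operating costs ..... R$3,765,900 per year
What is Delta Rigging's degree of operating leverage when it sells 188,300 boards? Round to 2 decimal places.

1.91

At 188,300 units, contribution = 188,300 × R$41.90 = R$7,889,770.00.
EBIT = R$7,889,770.00 − R$3,765,900 = R$4,123,870.00.
Degree of operating leverage = R$7,889,770.00 / R$4,123,870.00 = 1.9132.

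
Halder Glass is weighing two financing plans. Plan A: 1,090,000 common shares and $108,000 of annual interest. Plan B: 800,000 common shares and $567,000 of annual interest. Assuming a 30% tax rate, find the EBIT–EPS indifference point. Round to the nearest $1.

$1,833,207

At indifference, (EBIT − 108,000)(1 − t)/1,090,000 = (EBIT − 567,000)(1 − t)/800,000.
The (1 − t) factor cancels: (EBIT − 108,000) × 800,000 = (EBIT − 567,000) × 1,090,000.
Solving, EBIT = (567,000·1,090,000 − 108,000·800,000) / (1,090,000 − 800,000) = 531,630,000,000 / 290,000 = 1,833,206.90.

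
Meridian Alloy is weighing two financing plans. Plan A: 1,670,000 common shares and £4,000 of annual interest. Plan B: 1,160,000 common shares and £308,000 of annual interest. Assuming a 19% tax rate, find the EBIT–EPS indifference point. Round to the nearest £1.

At indifference, (EBIT − 4,000)(1 − t)/1,670,000 = (EBIT − 308,000)(1 − t)/1,160,000.
The (1 − t) factor cancels: (EBIT − 4,000) × 1,160,000 = (EBIT − 308,000) × 1,670,000.
Solving, EBIT = (308,000·1,670,000 − 4,000·1,160,000) / (1,670,000 − 1,160,000) = 509,720,000,000 / 510,000 = 999,450.98.

£999,451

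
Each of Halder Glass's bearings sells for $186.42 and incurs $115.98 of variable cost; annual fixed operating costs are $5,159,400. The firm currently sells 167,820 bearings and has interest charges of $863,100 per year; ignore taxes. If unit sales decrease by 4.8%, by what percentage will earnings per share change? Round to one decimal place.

Total contribution margin = 167,820 × $70.44 = $11,821,240.80.
Subtracting fixed costs: EBIT = $11,821,240.80 − $5,159,400 = $6,661,840.80.
After interest of $863,100.00, pre-tax earnings = $5,798,740.80.
Degree of combined leverage = contribution ÷ (EBIT − I) = $11,821,240.80 ÷ $5,798,740.80 = 2.0386.
%ΔEPS = DCL × %ΔSales = 2.0386 × -4.8% = -9.8%.

-9.8%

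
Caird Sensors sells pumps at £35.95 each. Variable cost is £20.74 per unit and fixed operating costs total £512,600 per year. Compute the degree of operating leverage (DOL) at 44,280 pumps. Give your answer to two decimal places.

Contribution at this volume is 44,280 × £15.21 = £673,498.80.
Subtracting fixed costs: EBIT = £673,498.80 − £512,600 = £160,898.80.
So DOL = total CM / EBIT = £673,498.80 / £160,898.80 = 4.1859.

4.19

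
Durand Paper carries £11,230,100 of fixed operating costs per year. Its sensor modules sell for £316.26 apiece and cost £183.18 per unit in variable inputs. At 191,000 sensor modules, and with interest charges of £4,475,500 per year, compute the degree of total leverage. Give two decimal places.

2.62

Total contribution margin = 191,000 × £133.08 = £25,418,280.00.
EBIT = £25,418,280.00 − £11,230,100 = £14,188,180.00. Interest = £4,475,500.00, so EBIT − I = £9,712,680.00.
DCL = contribution ÷ (EBIT − I) = £25,418,280.00 ÷ £9,712,680.00 = 2.6170.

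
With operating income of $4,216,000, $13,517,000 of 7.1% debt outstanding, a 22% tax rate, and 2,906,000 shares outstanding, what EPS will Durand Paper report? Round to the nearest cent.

Interest = $959,707.00, so EBT = $4,216,000 − $959,707.00 = $3,256,293.00.
Net income = $3,256,293.00 × (1 − 0.22) = $2,539,908.54.
EPS = $2,539,908.54 ÷ 2,906,000 = $0.87.

$0.87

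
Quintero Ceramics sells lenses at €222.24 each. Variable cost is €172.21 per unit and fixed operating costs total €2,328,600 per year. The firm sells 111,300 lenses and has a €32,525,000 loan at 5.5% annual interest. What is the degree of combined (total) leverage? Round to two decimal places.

3.84

Total contribution margin = 111,300 × €50.03 = €5,568,339.00.
Subtracting fixed costs: EBIT = €5,568,339.00 − €2,328,600 = €3,239,739.00. Interest = €1,788,875.00.
DOL = €5,568,339.00 ÷ €3,239,739.00 = 1.7188; DFL = €3,239,739.00 ÷ €1,450,864.00 = 2.2330.
Combined leverage = 1.7188 × 2.2330 = 3.8381.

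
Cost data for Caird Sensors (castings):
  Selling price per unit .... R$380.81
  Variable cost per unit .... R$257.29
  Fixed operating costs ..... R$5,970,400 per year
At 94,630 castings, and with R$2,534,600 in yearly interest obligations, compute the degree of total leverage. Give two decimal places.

Contribution at this volume is 94,630 × R$123.52 = R$11,688,697.60.
EBIT = R$11,688,697.60 − R$5,970,400 = R$5,718,297.60. Interest = R$2,534,600.00.
DOL = R$11,688,697.60 ÷ R$5,718,297.60 = 2.0441; DFL = R$5,718,297.60 ÷ R$3,183,697.60 = 1.7961.
DCL = DOL × DFL = 2.0441 × 1.7961 = 3.6714.

3.67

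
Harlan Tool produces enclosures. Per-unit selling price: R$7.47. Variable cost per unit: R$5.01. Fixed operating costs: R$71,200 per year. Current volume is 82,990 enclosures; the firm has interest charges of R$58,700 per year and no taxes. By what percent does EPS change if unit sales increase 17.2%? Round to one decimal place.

Total contribution margin = 82,990 × R$2.46 = R$204,155.40.
EBIT = R$204,155.40 − R$71,200 = R$132,955.40.
After interest of R$58,700.00, pre-tax earnings = R$74,255.40.
Degree of combined leverage = contribution ÷ (EBIT − I) = R$204,155.40 ÷ R$74,255.40 = 2.7494.
%ΔEPS = DCL × %ΔSales = 2.7494 × +17.2% = +47.3%.

+47.3%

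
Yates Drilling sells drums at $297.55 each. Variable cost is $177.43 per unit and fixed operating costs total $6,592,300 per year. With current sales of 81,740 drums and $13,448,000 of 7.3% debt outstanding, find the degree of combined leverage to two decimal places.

Total contribution margin = 81,740 × $120.12 = $9,818,608.80.
EBIT = $9,818,608.80 − $6,592,300 = $3,226,308.80. Interest = $981,704.00.
DOL = $9,818,608.80 ÷ $3,226,308.80 = 3.0433; DFL = $3,226,308.80 ÷ $2,244,604.80 = 1.4374.
DCL = DOL × DFL = 3.0433 × 1.4374 = 4.3744.

4.37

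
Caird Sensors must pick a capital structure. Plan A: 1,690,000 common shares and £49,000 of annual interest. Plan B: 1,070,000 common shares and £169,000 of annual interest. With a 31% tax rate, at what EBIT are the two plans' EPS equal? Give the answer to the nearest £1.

At indifference, (EBIT − 49,000)(1 − t)/1,690,000 = (EBIT − 169,000)(1 − t)/1,070,000.
Cancelling (1 − t) and cross-multiplying: 1,070,000·(EBIT − 49,000) = 1,690,000·(EBIT − 169,000).
Solving, EBIT = (169,000·1,690,000 − 49,000·1,070,000) / (1,690,000 − 1,070,000) = 233,180,000,000 / 620,000 = 376,096.77.

£376,097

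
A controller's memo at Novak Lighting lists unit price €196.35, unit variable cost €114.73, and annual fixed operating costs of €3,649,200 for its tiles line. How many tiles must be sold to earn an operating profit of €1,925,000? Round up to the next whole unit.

68,295 tiles

Unit CM = price − variable cost = €196.35 − €114.73 = €81.62.
Required volume = (fixed costs + target profit) ÷ CM = (€3,649,200 + €1,925,000) ÷ €81.62 = 68,294.54, so 68,295 tiles.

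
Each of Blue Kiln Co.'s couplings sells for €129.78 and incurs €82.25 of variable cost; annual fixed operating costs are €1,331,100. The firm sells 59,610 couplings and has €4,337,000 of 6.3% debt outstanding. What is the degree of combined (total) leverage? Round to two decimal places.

Total contribution margin = 59,610 × €47.53 = €2,833,263.30.
Subtracting fixed costs: EBIT = €2,833,263.30 − €1,331,100 = €1,502,163.30. Interest = €273,231.00, so EBIT − I = €1,228,932.30.
Degree of total leverage = total CM / (EBIT − interest) = €2,833,263.30 / €1,228,932.30 = 2.3055.

2.31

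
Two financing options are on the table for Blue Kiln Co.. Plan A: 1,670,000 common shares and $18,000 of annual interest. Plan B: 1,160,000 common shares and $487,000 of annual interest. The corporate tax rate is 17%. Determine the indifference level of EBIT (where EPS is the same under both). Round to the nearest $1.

$1,553,745

At indifference, (EBIT − 18,000)(1 − t)/1,670,000 = (EBIT − 487,000)(1 − t)/1,160,000.
The (1 − t) factor cancels: (EBIT − 18,000) × 1,160,000 = (EBIT − 487,000) × 1,670,000.
Solving, EBIT = (487,000·1,670,000 − 18,000·1,160,000) / (1,670,000 − 1,160,000) = 792,410,000,000 / 510,000 = 1,553,745.10.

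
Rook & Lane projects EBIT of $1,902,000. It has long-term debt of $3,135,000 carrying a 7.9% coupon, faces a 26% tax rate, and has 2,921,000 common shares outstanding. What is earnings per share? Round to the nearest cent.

Interest = $247,665.00, so EBT = $1,902,000 − $247,665.00 = $1,654,335.00.
Net income = $1,654,335.00 × (1 − 0.26) = $1,224,207.90.
Per share: $1,224,207.90 / 2,921,000 shares = $0.42.

$0.42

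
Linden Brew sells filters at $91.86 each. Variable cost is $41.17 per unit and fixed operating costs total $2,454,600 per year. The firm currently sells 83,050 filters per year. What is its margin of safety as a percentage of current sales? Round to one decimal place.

Contribution margin per unit = $91.86 − $41.17 = $50.69. Break-even units = $2,454,600 ÷ $50.69 = 48,423.75; break-even revenue = 48,423.75 × $91.86 = $4,448,205.88.
Current sales = 83,050 × $91.86 = $7,628,973.00.
Margin of safety = ($7,628,973.00 − $4,448,205.88) ÷ $7,628,973.00 = 41.7%.

41.7%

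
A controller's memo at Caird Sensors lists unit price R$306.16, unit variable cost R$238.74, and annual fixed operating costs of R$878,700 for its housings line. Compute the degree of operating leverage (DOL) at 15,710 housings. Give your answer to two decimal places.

5.87

Total contribution margin = 15,710 × R$67.42 = R$1,059,168.20.
EBIT = R$1,059,168.20 − R$878,700 = R$180,468.20.
So DOL = total CM / EBIT = R$1,059,168.20 / R$180,468.20 = 5.8690.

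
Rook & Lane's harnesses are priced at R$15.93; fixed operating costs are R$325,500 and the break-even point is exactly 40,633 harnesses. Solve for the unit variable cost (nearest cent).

Contribution per unit must be FC / Q = R$325,500 / 40,633 = R$8.0107.
Variable cost per unit = R$15.93 − R$8.0107 = R$7.92.

R$7.92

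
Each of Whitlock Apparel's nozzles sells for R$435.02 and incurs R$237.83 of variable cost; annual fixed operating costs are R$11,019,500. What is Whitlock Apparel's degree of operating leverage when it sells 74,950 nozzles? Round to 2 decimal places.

3.93

Total contribution margin = 74,950 × R$197.19 = R$14,779,390.50.
Operating income = contribution − fixed costs = R$14,779,390.50 − R$11,019,500 = R$3,759,890.50.
DOL = contribution ÷ EBIT = R$14,779,390.50 ÷ R$3,759,890.50 = 3.9308.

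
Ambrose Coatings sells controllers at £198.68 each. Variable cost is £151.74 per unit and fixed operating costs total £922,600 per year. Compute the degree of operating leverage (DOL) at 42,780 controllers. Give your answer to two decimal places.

Contribution at this volume is 42,780 × £46.94 = £2,008,093.20.
Subtracting fixed costs: EBIT = £2,008,093.20 − £922,600 = £1,085,493.20.
DOL = contribution ÷ EBIT = £2,008,093.20 ÷ £1,085,493.20 = 1.8499.

1.85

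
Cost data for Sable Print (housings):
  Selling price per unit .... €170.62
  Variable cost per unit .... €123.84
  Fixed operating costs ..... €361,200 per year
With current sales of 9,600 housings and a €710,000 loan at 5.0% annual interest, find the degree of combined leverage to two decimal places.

Contribution at this volume is 9,600 × €46.78 = €449,088.00.
Subtracting fixed costs: EBIT = €449,088.00 − €361,200 = €87,888.00. Interest = €35,500.00, so EBIT − I = €52,388.00.
DCL = contribution ÷ (EBIT − I) = €449,088.00 ÷ €52,388.00 = 8.5723.

8.57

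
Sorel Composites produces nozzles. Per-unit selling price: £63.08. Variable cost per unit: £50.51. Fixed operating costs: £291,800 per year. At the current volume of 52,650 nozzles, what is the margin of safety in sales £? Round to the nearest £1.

Unit CM = price − variable cost = £63.08 − £50.51 = £12.57. Break-even units = £291,800 ÷ £12.57 = 23,214.00; break-even revenue = 23,214.00 × £63.08 = £1,464,339.22.
Actual sales revenue = 52,650 × £63.08 = £3,321,162.00.
Margin of safety = £3,321,162.00 − £1,464,339.22 = £1,856,823.

£1,856,823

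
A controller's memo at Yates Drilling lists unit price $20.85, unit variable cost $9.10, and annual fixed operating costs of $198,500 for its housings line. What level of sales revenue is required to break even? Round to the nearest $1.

$352,232

Contribution margin per unit = $20.85 − $9.10 = $11.75, a CM ratio of $11.75 ÷ $20.85 = 0.5635.
Break-even sales = FC ÷ CM ratio = $198,500 × $20.85 / $11.75 = $352,232.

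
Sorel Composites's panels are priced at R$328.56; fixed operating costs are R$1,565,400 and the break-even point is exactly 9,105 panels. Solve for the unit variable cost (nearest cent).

R$156.63

Contribution per unit must be FC / Q = R$1,565,400 / 9,105 = R$171.9275.
Hence VC = price − CM = R$328.56 − R$171.9275 = R$156.63.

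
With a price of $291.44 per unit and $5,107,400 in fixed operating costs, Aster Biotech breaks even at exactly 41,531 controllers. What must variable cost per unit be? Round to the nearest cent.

At break-even, FC = Q × (P − VC), so P − VC = $5,107,400 ÷ 41,531 = $122.9780.
Variable cost per unit = $291.44 − $122.9780 = $168.46.

$168.46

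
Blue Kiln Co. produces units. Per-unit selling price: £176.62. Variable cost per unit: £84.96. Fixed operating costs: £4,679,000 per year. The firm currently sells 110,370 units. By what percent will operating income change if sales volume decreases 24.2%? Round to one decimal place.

-45.0%

Contribution at this volume is 110,370 × £91.66 = £10,116,514.20.
Operating income = contribution − fixed costs = £10,116,514.20 − £4,679,000 = £5,437,514.20.
So DOL = total CM / EBIT = £10,116,514.20 / £5,437,514.20 = 1.8605.
%ΔEBIT = DOL × %ΔSales = 1.8605 × -24.2% = -45.0%.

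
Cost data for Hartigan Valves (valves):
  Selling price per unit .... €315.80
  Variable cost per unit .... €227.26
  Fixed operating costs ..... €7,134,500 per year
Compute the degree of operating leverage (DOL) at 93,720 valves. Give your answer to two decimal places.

At 93,720 units, contribution = 93,720 × €88.54 = €8,297,968.80.
Subtracting fixed costs: EBIT = €8,297,968.80 − €7,134,500 = €1,163,468.80.
So DOL = total CM / EBIT = €8,297,968.80 / €1,163,468.80 = 7.1321.

7.13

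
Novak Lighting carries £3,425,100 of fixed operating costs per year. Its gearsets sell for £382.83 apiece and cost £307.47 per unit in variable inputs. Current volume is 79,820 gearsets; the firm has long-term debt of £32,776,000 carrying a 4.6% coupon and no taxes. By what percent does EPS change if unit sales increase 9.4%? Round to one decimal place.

At 79,820 units, contribution = 79,820 × £75.36 = £6,015,235.20.
Subtracting fixed costs: EBIT = £6,015,235.20 − £3,425,100 = £2,590,135.20.
Interest = £1,507,696.00, so EBIT − I = £1,082,439.20.
Degree of combined leverage = contribution ÷ (EBIT − I) = £6,015,235.20 ÷ £1,082,439.20 = 5.5571.
EPS therefore changes by 5.5571 × (+9.4%) = +52.2%.

+52.2%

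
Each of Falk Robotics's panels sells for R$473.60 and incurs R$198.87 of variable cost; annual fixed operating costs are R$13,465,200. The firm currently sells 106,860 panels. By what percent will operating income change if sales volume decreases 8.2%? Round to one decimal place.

At 106,860 units, contribution = 106,860 × R$274.73 = R$29,357,647.80.
Subtracting fixed costs: EBIT = R$29,357,647.80 − R$13,465,200 = R$15,892,447.80.
DOL = contribution ÷ EBIT = R$29,357,647.80 ÷ R$15,892,447.80 = 1.8473.
So EBIT moves 1.8473 × (-8.2%) = -15.1%.

-15.1%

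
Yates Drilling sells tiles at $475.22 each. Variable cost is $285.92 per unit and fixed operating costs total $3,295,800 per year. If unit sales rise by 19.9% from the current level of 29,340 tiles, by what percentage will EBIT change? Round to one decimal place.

Contribution at this volume is 29,340 × $189.30 = $5,554,062.00.
Subtracting fixed costs: EBIT = $5,554,062.00 − $3,295,800 = $2,258,262.00.
So DOL = total CM / EBIT = $5,554,062.00 / $2,258,262.00 = 2.4594.
%ΔEBIT = DOL × %ΔSales = 2.4594 × +19.9% = +48.9%.

+48.9%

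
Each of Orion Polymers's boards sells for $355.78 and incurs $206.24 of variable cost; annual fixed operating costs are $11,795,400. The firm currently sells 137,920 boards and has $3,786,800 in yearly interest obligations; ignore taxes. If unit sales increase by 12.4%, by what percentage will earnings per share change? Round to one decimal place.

Contribution at this volume is 137,920 × $149.54 = $20,624,556.80.
Operating income = contribution − fixed costs = $20,624,556.80 − $11,795,400 = $8,829,156.80.
After interest of $3,786,800.00, pre-tax earnings = $5,042,356.80.
Degree of combined leverage = contribution ÷ (EBIT − I) = $20,624,556.80 ÷ $5,042,356.80 = 4.0903.
EPS therefore changes by 4.0903 × (+12.4%) = +50.7%.

+50.7%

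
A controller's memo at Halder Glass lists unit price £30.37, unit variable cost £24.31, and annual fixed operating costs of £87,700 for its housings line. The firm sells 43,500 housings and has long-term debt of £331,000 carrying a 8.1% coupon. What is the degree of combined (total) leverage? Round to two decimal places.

1.77

Total contribution margin = 43,500 × £6.06 = £263,610.00.
Subtracting fixed costs: EBIT = £263,610.00 − £87,700 = £175,910.00. Interest = £26,811.00.
DOL = £263,610.00 ÷ £175,910.00 = 1.4986; DFL = £175,910.00 ÷ £149,099.00 = 1.1798.
DCL = DOL × DFL = 1.4986 × 1.1798 = 1.7680.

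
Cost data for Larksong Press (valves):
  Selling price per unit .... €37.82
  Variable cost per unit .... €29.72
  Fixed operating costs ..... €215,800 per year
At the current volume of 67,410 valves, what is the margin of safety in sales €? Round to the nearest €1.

€1,541,847

Unit CM = price − variable cost = €37.82 − €29.72 = €8.10. Break-even units = €215,800 ÷ €8.10 = 26,641.98; break-even revenue = 26,641.98 × €37.82 = €1,007,599.51.
Current sales = 67,410 × €37.82 = €2,549,446.20.
Margin of safety = €2,549,446.20 − €1,007,599.51 = €1,541,847.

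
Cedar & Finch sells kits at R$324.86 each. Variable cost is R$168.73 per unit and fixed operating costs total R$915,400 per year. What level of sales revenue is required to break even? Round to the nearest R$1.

R$1,904,675

CM per unit = R$324.86 − R$168.73 = R$156.13; CM ratio = R$156.13 / R$324.86 = 0.4806.
Break-even sales = FC ÷ CM ratio = R$915,400 × R$324.86 / R$156.13 = R$1,904,675.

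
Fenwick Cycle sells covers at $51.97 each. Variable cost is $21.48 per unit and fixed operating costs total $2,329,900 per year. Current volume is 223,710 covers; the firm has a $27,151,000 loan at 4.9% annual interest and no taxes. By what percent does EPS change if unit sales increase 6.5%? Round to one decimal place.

Contribution at this volume is 223,710 × $30.49 = $6,820,917.90.
EBIT = $6,820,917.90 − $2,329,900 = $4,491,017.90.
After interest of $1,330,399.00, pre-tax earnings = $3,160,618.90.
Degree of combined leverage = contribution ÷ (EBIT − I) = $6,820,917.90 ÷ $3,160,618.90 = 2.1581.
EPS therefore changes by 2.1581 × (+6.5%) = +14.0%.

+14.0%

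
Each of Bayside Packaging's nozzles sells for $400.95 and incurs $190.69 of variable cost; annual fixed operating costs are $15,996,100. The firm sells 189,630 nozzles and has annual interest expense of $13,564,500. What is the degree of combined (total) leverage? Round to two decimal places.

3.87

Total contribution margin = 189,630 × $210.26 = $39,871,603.80.
Subtracting fixed costs: EBIT = $39,871,603.80 − $15,996,100 = $23,875,503.80. Interest = $13,564,500.00.
DOL = $39,871,603.80 ÷ $23,875,503.80 = 1.6700; DFL = $23,875,503.80 ÷ $10,311,003.80 = 2.3155.
DCL = DOL × DFL = 1.6700 × 2.3155 = 3.8669.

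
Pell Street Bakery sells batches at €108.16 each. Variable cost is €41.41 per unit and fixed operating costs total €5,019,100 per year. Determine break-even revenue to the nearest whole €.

Contribution margin per unit = €108.16 − €41.41 = €66.75, a CM ratio of €66.75 ÷ €108.16 = 0.6171.
Break-even sales = FC ÷ CM ratio = €5,019,100 × €108.16 / €66.75 = €8,132,822.

€8,132,822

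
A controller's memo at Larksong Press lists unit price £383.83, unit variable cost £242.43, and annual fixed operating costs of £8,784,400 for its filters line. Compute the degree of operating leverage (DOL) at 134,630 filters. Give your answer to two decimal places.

1.86

At 134,630 units, contribution = 134,630 × £141.40 = £19,036,682.00.
Operating income = contribution − fixed costs = £19,036,682.00 − £8,784,400 = £10,252,282.00.
So DOL = total CM / EBIT = £19,036,682.00 / £10,252,282.00 = 1.8568.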